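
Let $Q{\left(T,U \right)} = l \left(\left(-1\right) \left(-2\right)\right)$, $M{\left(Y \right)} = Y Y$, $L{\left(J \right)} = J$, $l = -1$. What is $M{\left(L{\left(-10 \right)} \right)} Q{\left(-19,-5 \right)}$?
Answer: $-200$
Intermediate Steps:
$M{\left(Y \right)} = Y^{2}$
$Q{\left(T,U \right)} = -2$ ($Q{\left(T,U \right)} = - \left(-1\right) \left(-2\right) = \left(-1\right) 2 = -2$)
$M{\left(L{\left(-10 \right)} \right)} Q{\left(-19,-5 \right)} = \left(-10\right)^{2} \left(-2\right) = 100 \left(-2\right) = -200$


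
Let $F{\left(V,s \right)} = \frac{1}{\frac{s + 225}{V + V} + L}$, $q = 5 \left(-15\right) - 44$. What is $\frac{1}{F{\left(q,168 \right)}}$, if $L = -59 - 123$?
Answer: $- \frac{43709}{238} \approx -183.65$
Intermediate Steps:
$L = -182$ ($L = -59 - 123 = -182$)
$q = -119$ ($q = -75 - 44 = -119$)
$F{\left(V,s \right)} = \frac{1}{-182 + \frac{225 + s}{2 V}}$ ($F{\left(V,s \right)} = \frac{1}{\frac{s + 225}{V + V} - 182} = \frac{1}{\frac{225 + s}{2 V} - 182} = \frac{1}{-182 + \frac{225 + s}{2 V}}$)
$\frac{1}{F{\left(q,168 \right)}} = \frac{1}{2 \left(-119\right) \frac{1}{225 + 168 - -43316}} = \frac{1}{2 \left(-119\right) \frac{1}{225 + 168 + 43316}} = \frac{1}{2 \left(-119\right) \frac{1}{43709}} = \frac{1}{- \frac{238}{43709}} = - \frac{43709}{238}$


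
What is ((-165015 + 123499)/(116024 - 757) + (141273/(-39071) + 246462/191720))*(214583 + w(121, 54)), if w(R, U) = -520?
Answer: -248635091518096561639/431714804298020 ≈ -5.7592e+5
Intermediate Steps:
((-165015 + 123499)/(116024 - 757) + (141273/(-39071) + 246462/191720))*(214583 + w(121, 54)) = ((-165015 + 123499)/(116024 - 757) + (141273/(-39071) + 246462/191720))*(214583 - 520) = (-41516/115267 + (141273*(-1/39071) + 246462*(1/191720)))*214063 = (-41516*1/115267 + (-141273/39071 + 123231/95860))*214063 = (-41516/115267 - 8727671379/3745346060)*214063 = -1161504283870153/431714804298020*214063 = -248635091518096561639/431714804298020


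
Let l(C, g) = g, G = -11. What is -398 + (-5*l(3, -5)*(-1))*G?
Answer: -123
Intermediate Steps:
-398 + (-5*l(3, -5)*(-1))*G = -398 + (-5*(-5)*(-1))*(-11) = -398 + (25*(-1))*(-11) = -398 - 25*(-11) = -398 + 275 = -123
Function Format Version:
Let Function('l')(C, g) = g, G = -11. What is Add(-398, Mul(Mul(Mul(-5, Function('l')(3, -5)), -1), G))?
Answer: -123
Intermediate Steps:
Add(-398, Mul(Mul(Mul(-5, Function('l')(3, -5)), -1), G)) = Add(-398, Mul(Mul(Mul(-5, -5), -1), -11)) = Add(-398, Mul(Mul(25, -1), -11)) = Add(-398, Mul(-25, -11)) = Add(-398, 275) = -123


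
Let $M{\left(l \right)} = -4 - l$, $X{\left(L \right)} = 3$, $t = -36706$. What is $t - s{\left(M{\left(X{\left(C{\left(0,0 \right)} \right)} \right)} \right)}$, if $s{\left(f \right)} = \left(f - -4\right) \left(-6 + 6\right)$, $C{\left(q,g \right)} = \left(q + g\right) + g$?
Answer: $-36706$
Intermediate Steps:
$C{\left(q,g \right)} = q + 2 g$ ($C{\left(q,g \right)} = \left(g + q\right) + g = q + 2 g$)
$s{\left(f \right)} = 0$ ($s{\left(f \right)} = \left(f + 4\right) 0 = \left(4 + f\right) 0 = 0$)
$t - s{\left(M{\left(X{\left(C{\left(0,0 \right)} \right)} \right)} \right)} = -36706 - 0 = -36706 + 0 = -36706$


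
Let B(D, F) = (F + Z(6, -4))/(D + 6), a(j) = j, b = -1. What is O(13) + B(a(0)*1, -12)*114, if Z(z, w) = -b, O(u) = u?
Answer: -196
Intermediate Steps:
Z(z, w) = 1 (Z(z, w) = -1*(-1) = 1)
B(D, F) = (1 + F)/(6 + D) (B(D, F) = (F + 1)/(D + 6) = (1 + F)/(6 + D))
O(13) + B(a(0)*1, -12)*114 = 13 + ((1 - 12)/(6 + 0*1))*114 = 13 + (-11/(6 + 0))*114 = 13 + (-11/6)*114 = 13 + ((⅙)*(-11))*114 = 13 - 11/6*114 = 13 - 209 = -196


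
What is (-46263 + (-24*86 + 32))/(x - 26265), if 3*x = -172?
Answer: 144885/78967 ≈ 1.8348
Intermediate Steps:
x = -172/3 (x = (⅓)*(-172) = -172/3 ≈ -57.333)
(-46263 + (-24*86 + 32))/(x - 26265) = (-46263 + (-24*86 + 32))/(-172/3 - 26265) = (-46263 + (-2064 + 32))/(-78967/3) = (-46263 - 2032)*(-3/78967) = -48295*(-3/78967) = 144885/78967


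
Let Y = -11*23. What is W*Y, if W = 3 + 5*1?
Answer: -2024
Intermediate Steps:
Y = -253
W = 8 (W = 3 + 5 = 8)
W*Y = 8*(-253) = -2024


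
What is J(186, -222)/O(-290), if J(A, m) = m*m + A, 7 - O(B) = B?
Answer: 16490/99 ≈ 166.57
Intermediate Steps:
O(B) = 7 - B
J(A, m) = A + m**2 (J(A, m) = m**2 + A = A + m**2)
J(186, -222)/O(-290) = (186 + (-222)**2)/(7 - 1*(-290)) = (186 + 49284)/(7 + 290) = 49470/297 = 49470*(1/297) = 16490/99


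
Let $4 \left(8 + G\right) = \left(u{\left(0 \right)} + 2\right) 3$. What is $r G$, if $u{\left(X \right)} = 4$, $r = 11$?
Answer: $- \frac{77}{2} \approx -38.5$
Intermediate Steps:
$G = - \frac{7}{2}$ ($G = -8 + \frac{\left(4 + 2\right) 3}{4} = -8 + \frac{6 \cdot 3}{4} = -8 + \frac{1}{4} \cdot 18 = -8 + \frac{9}{2} = - \frac{7}{2} \approx -3.5$)
$r G = 11 \left(- \frac{7}{2}\right) = - \frac{77}{2}$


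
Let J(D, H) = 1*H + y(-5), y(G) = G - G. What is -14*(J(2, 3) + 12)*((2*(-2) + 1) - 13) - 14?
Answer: 3346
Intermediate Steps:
y(G) = 0
J(D, H) = H (J(D, H) = 1*H + 0 = H + 0 = H)
-14*(J(2, 3) + 12)*((2*(-2) + 1) - 13) - 14 = -14*(3 + 12)*((2*(-2) + 1) - 13) - 14 = -210*((-4 + 1) - 13) - 14 = -210*(-3 - 13) - 14 = -210*(-16) - 14 = -14*(-240) - 14 = 3360 - 14 = 3346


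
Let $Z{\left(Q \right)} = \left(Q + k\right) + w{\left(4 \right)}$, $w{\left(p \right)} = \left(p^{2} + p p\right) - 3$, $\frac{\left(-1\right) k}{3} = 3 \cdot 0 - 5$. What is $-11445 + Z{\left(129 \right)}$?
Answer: $-11272$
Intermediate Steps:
$k = 15$ ($k = - 3 \left(3 \cdot 0 - 5\right) = - 3 \left(0 - 5\right) = \left(-3\right) \left(-5\right) = 15$)
$w{\left(p \right)} = -3 + 2 p^{2}$ ($w{\left(p \right)} = \left(p^{2} + p^{2}\right) - 3 = 2 p^{2} - 3 = -3 + 2 p^{2}$)
$Z{\left(Q \right)} = 44 + Q$ ($Z{\left(Q \right)} = \left(Q + 15\right) - \left(3 - 2 \cdot 4^{2}\right) = \left(15 + Q\right) + \left(-3 + 2 \cdot 16\right) = \left(15 + Q\right) + \left(-3 + 32\right) = \left(15 + Q\right) + 29 = 44 + Q$)
$-11445 + Z{\left(129 \right)} = -11445 + \left(44 + 129\right) = -11445 + 173 = -11272$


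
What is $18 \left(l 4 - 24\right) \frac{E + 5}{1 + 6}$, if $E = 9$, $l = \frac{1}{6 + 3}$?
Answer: $-848$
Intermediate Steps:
$l = \frac{1}{9} \approx 0.11111$
$18 \left(l 4 - 24\right) \frac{E + 5}{1 + 6} = 18 \left(\frac{1}{9} \cdot 4 - 24\right) \frac{9 + 5}{1 + 6} = 18 \left(\frac{4}{9} - 24\right) \frac{14}{7} = 18 \left(- \frac{212}{9}\right) 14 \cdot \frac{1}{7} = \left(-424\right) 2 = -848$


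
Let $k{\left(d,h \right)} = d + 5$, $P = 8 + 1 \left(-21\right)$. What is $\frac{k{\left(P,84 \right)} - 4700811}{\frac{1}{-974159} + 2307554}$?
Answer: $- \frac{4579345136221}{2247924497085} \approx -2.0371$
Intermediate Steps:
$P = -13$ ($P = 8 - 21 = -13$)
$k{\left(d,h \right)} = 5 + d$
$\frac{k{\left(P,84 \right)} - 4700811}{\frac{1}{-974159} + 2307554} = \frac{\left(5 - 13\right) - 4700811}{\frac{1}{-974159} + 2307554} = \frac{-8 - 4700811}{- \frac{1}{974159} + 2307554} = - \frac{4700819}{\frac{2247924497085}{974159}} = \left(-4700819\right) \frac{974159}{2247924497085} = - \frac{4579345136221}{2247924497085}$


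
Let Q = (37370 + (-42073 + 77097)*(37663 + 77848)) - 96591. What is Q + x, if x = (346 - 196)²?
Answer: 4045620543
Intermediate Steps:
x = 22500 (x = 150² = 22500)
Q = 4045598043 (Q = (37370 + 35024*115511) - 96591 = (37370 + 4045657264) - 96591 = 4045694634 - 96591 = 4045598043)
Q + x = 4045598043 + 22500 = 4045620543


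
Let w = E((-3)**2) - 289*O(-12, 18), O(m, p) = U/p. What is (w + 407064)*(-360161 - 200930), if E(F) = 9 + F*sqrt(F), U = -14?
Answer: -2056916401993/9 ≈ -2.2855e+11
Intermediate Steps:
O(m, p) = -14/p
E(F) = 9 + F**(3/2)
w = 2347/9 (w = (9 + ((-3)**2)**(3/2)) - (-4046)/18 = (9 + 9**(3/2)) - (-4046)/18 = (9 + 27) - 289*(-7/9) = 36 + 2023/9 = 2347/9 ≈ 260.78)
(w + 407064)*(-360161 - 200930) = (2347/9 + 407064)*(-360161 - 200930) = (3665923/9)*(-561091) = -2056916401993/9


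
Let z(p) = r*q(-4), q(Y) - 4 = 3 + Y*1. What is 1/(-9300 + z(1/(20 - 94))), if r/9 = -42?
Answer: -1/10434 ≈ -9.5841e-5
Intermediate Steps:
r = -378 (r = 9*(-42) = -378)
q(Y) = 7 + Y (q(Y) = 4 + (3 + Y*1) = 4 + (3 + Y) = 7 + Y)
z(p) = -1134 (z(p) = -378*(7 - 4) = -378*3 = -1134)
1/(-9300 + z(1/(20 - 94))) = 1/(-9300 - 1134) = 1/(-10434) = -1/10434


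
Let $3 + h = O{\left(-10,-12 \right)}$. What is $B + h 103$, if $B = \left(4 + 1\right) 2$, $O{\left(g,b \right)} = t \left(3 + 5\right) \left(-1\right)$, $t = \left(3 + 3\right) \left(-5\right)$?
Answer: $24421$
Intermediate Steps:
$t = -30$ ($t = 6 \left(-5\right) = -30$)
$O{\left(g,b \right)} = 240$ ($O{\left(g,b \right)} = - 30 \left(3 + 5\right) \left(-1\right) = \left(-30\right) 8 \left(-1\right) = \left(-240\right) \left(-1\right) = 240$)
$B = 10$ ($B = 5 \cdot 2 = 10$)
$h = 237$ ($h = -3 + 240 = 237$)
$B + h 103 = 10 + 237 \cdot 103 = 10 + 24411 = 24421$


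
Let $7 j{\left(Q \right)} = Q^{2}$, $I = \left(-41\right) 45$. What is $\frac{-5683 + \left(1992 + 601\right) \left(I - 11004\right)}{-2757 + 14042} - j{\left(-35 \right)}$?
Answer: $- \frac{7059603}{2257} \approx -3127.9$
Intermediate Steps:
$I = -1845$
$j{\left(Q \right)} = \frac{Q^{2}}{7}$
$\frac{-5683 + \left(1992 + 601\right) \left(I - 11004\right)}{-2757 + 14042} - j{\left(-35 \right)} = \frac{-5683 + \left(1992 + 601\right) \left(-1845 - 11004\right)}{-2757 + 14042} - \frac{\left(-35\right)^{2}}{7} = \frac{-5683 + 2593 \left(-12849\right)}{11285} - \frac{1}{7} \cdot 1225 = \left(-5683 - 33317457\right) \frac{1}{11285} - 175 = \left(-33323140\right) \frac{1}{11285} - 175 = - \frac{6664628}{2257} - 175 = - \frac{7059603}{2257}$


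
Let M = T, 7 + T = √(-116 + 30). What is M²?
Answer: (7 - I*√86)² ≈ -37.0 - 129.83*I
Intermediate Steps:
T = -7 + I*√86 (T = -7 + √(-116 + 30) = -7 + √(-86) = -7 + I*√86 ≈ -7.0 + 9.2736*I)
M = -7 + I*√86 ≈ -7.0 + 9.2736*I
M² = (-7 + I*√86)²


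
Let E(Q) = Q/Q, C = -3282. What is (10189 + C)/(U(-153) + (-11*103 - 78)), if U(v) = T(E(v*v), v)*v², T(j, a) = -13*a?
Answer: 6907/46559290 ≈ 0.00014835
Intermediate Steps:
E(Q) = 1
U(v) = -13*v³ (U(v) = (-13*v)*v² = -13*v³)
(10189 + C)/(U(-153) + (-11*103 - 78)) = (10189 - 3282)/(-13*(-153)³ + (-11*103 - 78)) = 6907/(-13*(-3581577) + (-1133 - 78)) = 6907/(46560501 - 1211) = 6907/46559290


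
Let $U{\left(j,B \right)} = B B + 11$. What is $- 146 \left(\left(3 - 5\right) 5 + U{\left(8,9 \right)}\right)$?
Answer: $-11972$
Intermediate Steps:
$U{\left(j,B \right)} = 11 + B^{2}$ ($U{\left(j,B \right)} = B^{2} + 11 = 11 + B^{2}$)
$- 146 \left(\left(3 - 5\right) 5 + U{\left(8,9 \right)}\right) = - 146 \left(\left(3 - 5\right) 5 + \left(11 + 9^{2}\right)\right) = - 146 \left(\left(3 - 5\right) 5 + \left(11 + 81\right)\right) = - 146 \left(\left(-2\right) 5 + 92\right) = - 146 \left(-10 + 92\right) = \left(-146\right) 82 = -11972$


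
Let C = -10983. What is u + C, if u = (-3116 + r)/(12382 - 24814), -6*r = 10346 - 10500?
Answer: -409612697/37296 ≈ -10983.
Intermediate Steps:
r = 77/3 (r = -(10346 - 10500)/6 = -⅙*(-154) = 77/3 ≈ 25.667)
u = 9271/37296 (u = (-3116 + 77/3)/(12382 - 24814) = -9271/3/(-12432) = -9271/3*(-1/12432) = 9271/37296 ≈ 0.24858)
u + C = 9271/37296 - 10983 = -409612697/37296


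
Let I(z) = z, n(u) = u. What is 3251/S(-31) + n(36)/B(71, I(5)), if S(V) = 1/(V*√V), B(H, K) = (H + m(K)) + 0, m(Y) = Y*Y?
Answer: 3/8 - 100781*I*√31 ≈ 0.375 - 5.6113e+5*I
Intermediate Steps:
m(Y) = Y²
B(H, K) = H + K² (B(H, K) = (H + K²) + 0 = H + K²)
S(V) = V^(-3/2) (S(V) = 1/(V^(3/2)) = V^(-3/2))
3251/S(-31) + n(36)/B(71, I(5)) = 3251/((-31)^(-3/2)) + 36/(71 + 5²) = 3251/((I*√31/961)) + 36/(71 + 25) = 3251*(-31*I*√31) + 36/96 = -100781*I*√31 + 36*(1/96) = -100781*I*√31 + 3/8 = 3/8 - 100781*I*√31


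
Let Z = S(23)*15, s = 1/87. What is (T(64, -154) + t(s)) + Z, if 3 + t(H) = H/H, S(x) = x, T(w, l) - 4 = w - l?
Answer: 565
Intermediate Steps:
T(w, l) = 4 + w - l (T(w, l) = 4 + (w - l) = 4 + w - l)
s = 1/87 ≈ 0.011494
Z = 345 (Z = 23*15 = 345)
t(H) = -2 (t(H) = -3 + H/H = -3 + 1 = -2)
(T(64, -154) + t(s)) + Z = ((4 + 64 - 1*(-154)) - 2) + 345 = ((4 + 64 + 154) - 2) + 345 = (222 - 2) + 345 = 220 + 345 = 565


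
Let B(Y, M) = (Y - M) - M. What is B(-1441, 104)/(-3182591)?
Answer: 1649/3182591 ≈ 0.00051813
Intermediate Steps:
B(Y, M) = Y - 2*M
B(-1441, 104)/(-3182591) = (-1441 - 2*104)/(-3182591) = (-1441 - 208)*(-1/3182591) = -1649*(-1/3182591) = 1649/3182591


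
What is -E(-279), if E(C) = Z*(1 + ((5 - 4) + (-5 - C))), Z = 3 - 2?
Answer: -276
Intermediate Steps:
Z = 1
E(C) = -3 - C (E(C) = 1*(1 + ((5 - 4) + (-5 - C))) = 1*(1 + (1 + (-5 - C))) = 1*(1 + (-4 - C)) = 1*(-3 - C) = -3 - C)
-E(-279) = -(-3 - 1*(-279)) = -(-3 + 279) = -1*276 = -276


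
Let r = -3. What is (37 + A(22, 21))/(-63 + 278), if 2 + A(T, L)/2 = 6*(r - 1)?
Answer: -3/43 ≈ -0.069767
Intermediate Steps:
A(T, L) = -52 (A(T, L) = -4 + 2*(6*(-3 - 1)) = -4 + 2*(6*(-4)) = -4 + 2*(-24) = -4 - 48 = -52)
(37 + A(22, 21))/(-63 + 278) = (37 - 52)/(-63 + 278) = -15/215 = -15*1/215 = -3/43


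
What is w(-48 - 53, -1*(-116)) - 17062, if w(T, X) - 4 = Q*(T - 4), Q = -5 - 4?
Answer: -16113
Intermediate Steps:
Q = -9
w(T, X) = 40 - 9*T (w(T, X) = 4 - 9*(T - 4) = 4 - 9*(-4 + T) = 4 + (36 - 9*T) = 40 - 9*T)
w(-48 - 53, -1*(-116)) - 17062 = (40 - 9*(-48 - 53)) - 17062 = (40 - 9*(-101)) - 17062 = (40 + 909) - 17062 = 949 - 17062 = -16113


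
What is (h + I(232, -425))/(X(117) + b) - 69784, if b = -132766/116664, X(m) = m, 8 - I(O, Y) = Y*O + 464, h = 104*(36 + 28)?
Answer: -465519248824/6758461 ≈ -68880.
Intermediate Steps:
h = 6656 (h = 104*64 = 6656)
I(O, Y) = -456 - O*Y (I(O, Y) = 8 - (Y*O + 464) = 8 - (O*Y + 464) = 8 - (464 + O*Y) = 8 + (-464 - O*Y) = -456 - O*Y)
b = -66383/58332 (b = -132766*1/116664 = -66383/58332 ≈ -1.1380)
(h + I(232, -425))/(X(117) + b) - 69784 = (6656 + (-456 - 1*232*(-425)))/(117 - 66383/58332) - 69784 = (6656 + (-456 + 98600))/(6758461/58332) - 69784 = (6656 + 98144)*(58332/6758461) - 69784 = 104800*(58332/6758461) - 69784 = 6113193600/6758461 - 69784 = -465519248824/6758461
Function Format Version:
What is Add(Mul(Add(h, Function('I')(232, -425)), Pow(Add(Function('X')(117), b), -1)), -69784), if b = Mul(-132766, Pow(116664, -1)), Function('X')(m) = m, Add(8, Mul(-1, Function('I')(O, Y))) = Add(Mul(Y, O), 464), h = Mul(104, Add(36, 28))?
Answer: Rational(-465519248824, 6758461) ≈ -68880.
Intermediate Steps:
h = 6656 (h = Mul(104, 64) = 6656)
Function('I')(O, Y) = Add(-456, Mul(-1, O, Y)) (Function('I')(O, Y) = Add(8, Mul(-1, Add(Mul(Y, O), 464))) = Add(8, Mul(-1, Add(Mul(O, Y), 464))) = Add(8, Mul(-1, Add(464, Mul(O, Y)))) = Add(8, Add(-464, Mul(-1, O, Y))) = Add(-456, Mul(-1, O, Y)))
b = Rational(-66383, 58332) (b = Mul(-132766, Rational(1, 116664)) = Rational(-66383, 58332) ≈ -1.1380)
Add(Mul(Add(h, Function('I')(232, -425)), Pow(Add(Function('X')(117), b), -1)), -69784) = Add(Mul(Add(6656, Add(-456, Mul(-1, 232, -425))), Pow(Add(117, Rational(-66383, 58332)), -1)), -69784) = Add(Mul(Add(6656, Add(-456, 98600)), Pow(Rational(6758461, 58332), -1)), -69784) = Add(Mul(Add(6656, 98144), Rational(58332, 6758461)), -69784) = Add(Mul(104800, Rational(58332, 6758461)), -69784) = Add(Rational(6113193600, 6758461), -69784) = Rational(-465519248824, 6758461)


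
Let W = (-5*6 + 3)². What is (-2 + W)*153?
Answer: 111231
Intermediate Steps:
W = 729 (W = (-30 + 3)² = (-27)² = 729)
(-2 + W)*153 = (-2 + 729)*153 = 727*153 = 111231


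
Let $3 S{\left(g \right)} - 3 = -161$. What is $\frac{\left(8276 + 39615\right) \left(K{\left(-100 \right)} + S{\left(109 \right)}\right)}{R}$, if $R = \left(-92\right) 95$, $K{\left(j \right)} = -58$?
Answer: $\frac{3974953}{6555} \approx 606.4$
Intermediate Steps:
$S{\left(g \right)} = - \frac{158}{3}$ ($S{\left(g \right)} = 1 + \frac{1}{3} \left(-161\right) = 1 - \frac{161}{3} = - \frac{158}{3}$)
$R = -8740$
$\frac{\left(8276 + 39615\right) \left(K{\left(-100 \right)} + S{\left(109 \right)}\right)}{R} = \frac{\left(8276 + 39615\right) \left(-58 - \frac{158}{3}\right)}{-8740} = 47891 \left(- \frac{332}{3}\right) \left(- \frac{1}{8740}\right) = \left(- \frac{15899812}{3}\right) \left(- \frac{1}{8740}\right) = \frac{3974953}{6555}$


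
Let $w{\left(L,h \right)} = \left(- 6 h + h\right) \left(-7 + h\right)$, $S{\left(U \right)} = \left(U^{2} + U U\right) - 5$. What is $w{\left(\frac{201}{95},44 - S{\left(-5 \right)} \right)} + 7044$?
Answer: $7004$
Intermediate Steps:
$S{\left(U \right)} = -5 + 2 U^{2}$ ($S{\left(U \right)} = \left(U^{2} + U^{2}\right) - 5 = 2 U^{2} - 5 = -5 + 2 U^{2}$)
$w{\left(L,h \right)} = - 5 h \left(-7 + h\right)$
$w{\left(\frac{201}{95},44 - S{\left(-5 \right)} \right)} + 7044 = 5 \left(44 - \left(-5 + 2 \left(-5\right)^{2}\right)\right) \left(7 - \left(44 - \left(-5 + 2 \left(-5\right)^{2}\right)\right)\right) + 7044 = 5 \left(44 - \left(-5 + 2 \cdot 25\right)\right) \left(7 - \left(44 - \left(-5 + 2 \cdot 25\right)\right)\right) + 7044 = 5 \left(44 - \left(-5 + 50\right)\right) \left(7 - \left(44 - \left(-5 + 50\right)\right)\right) + 7044 = 5 \left(44 - 45\right) \left(7 - \left(44 - 45\right)\right) + 7044 = 5 \left(-1\right) \left(7 - -1\right) + 7044 = 5 \left(-1\right) \left(7 + 1\right) + 7044 = 5 \left(-1\right) 8 + 7044 = -40 + 7044 = 7004$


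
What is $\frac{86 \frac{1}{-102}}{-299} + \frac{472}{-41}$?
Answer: $- \frac{7195765}{625209} \approx -11.509$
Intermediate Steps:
$\frac{86 \frac{1}{-102}}{-299} + \frac{472}{-41} = 86 \left(- \frac{1}{102}\right) \left(- \frac{1}{299}\right) + 472 \left(- \frac{1}{41}\right) = \left(- \frac{43}{51}\right) \left(- \frac{1}{299}\right) - \frac{472}{41} = \frac{43}{15249} - \frac{472}{41} = - \frac{7195765}{625209}$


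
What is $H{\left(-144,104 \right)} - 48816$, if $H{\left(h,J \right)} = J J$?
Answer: $-38000$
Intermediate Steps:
$H{\left(h,J \right)} = J^{2}$
$H{\left(-144,104 \right)} - 48816 = 104^{2} - 48816 = 10816 - 48816 = -38000$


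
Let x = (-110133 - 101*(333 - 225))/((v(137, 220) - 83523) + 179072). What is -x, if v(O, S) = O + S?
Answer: 121041/95906 ≈ 1.2621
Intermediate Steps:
x = -121041/95906 (x = (-110133 - 101*(333 - 225))/(((137 + 220) - 83523) + 179072) = (-110133 - 101*108)/((357 - 83523) + 179072) = (-110133 - 10908)/(-83166 + 179072) = -121041/95906 ≈ -1.2621)
-x = -1*(-121041/95906) = 121041/95906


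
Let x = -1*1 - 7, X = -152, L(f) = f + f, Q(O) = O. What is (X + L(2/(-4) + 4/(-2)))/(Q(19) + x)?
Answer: -157/11 ≈ -14.273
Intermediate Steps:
L(f) = 2*f
x = -8 (x = -1 - 7 = -8)
(X + L(2/(-4) + 4/(-2)))/(Q(19) + x) = (-152 + 2*(2/(-4) + 4/(-2)))/(19 - 8) = (-152 + 2*(2*(-¼) + 4*(-½)))/11 = (-152 + 2*(-½ - 2))*(1/11) = (-152 + 2*(-5/2))*(1/11) = (-152 - 5)*(1/11) = -157*1/11 = -157/11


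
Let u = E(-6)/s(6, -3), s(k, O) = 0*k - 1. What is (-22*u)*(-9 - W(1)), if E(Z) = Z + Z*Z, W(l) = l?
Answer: -6600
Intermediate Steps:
s(k, O) = -1 (s(k, O) = 0 - 1 = -1)
E(Z) = Z + Z²
u = -30 (u = -6*(1 - 6)/(-1) = -6*(-5)*(-1) = 30*(-1) = -30)
(-22*u)*(-9 - W(1)) = (-22*(-30))*(-9 - 1*1) = 660*(-9 - 1) = 660*(-10) = -6600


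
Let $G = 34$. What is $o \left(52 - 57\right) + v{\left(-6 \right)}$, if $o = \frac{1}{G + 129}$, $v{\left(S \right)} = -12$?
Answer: $- \frac{1961}{163} \approx -12.031$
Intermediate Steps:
$o = \frac{1}{163}$ ($o = \frac{1}{34 + 129} = \frac{1}{163} \approx 0.006135$)
$o \left(52 - 57\right) + v{\left(-6 \right)} = \frac{52 - 57}{163} - 12 = \frac{1}{163} \left(-5\right) - 12 = - \frac{5}{163} - 12 = - \frac{1961}{163}$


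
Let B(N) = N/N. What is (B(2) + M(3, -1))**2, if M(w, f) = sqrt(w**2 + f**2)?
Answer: (1 + sqrt(10))**2 ≈ 17.325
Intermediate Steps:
B(N) = 1
M(w, f) = sqrt(f**2 + w**2)
(B(2) + M(3, -1))**2 = (1 + sqrt((-1)**2 + 3**2))**2 = (1 + sqrt(1 + 9))**2 = (1 + sqrt(10))**2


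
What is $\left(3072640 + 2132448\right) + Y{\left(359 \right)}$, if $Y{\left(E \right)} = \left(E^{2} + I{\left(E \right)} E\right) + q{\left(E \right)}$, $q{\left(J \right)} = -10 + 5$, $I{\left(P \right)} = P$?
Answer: $5462845$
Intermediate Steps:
$q{\left(J \right)} = -5$
$Y{\left(E \right)} = -5 + 2 E^{2}$ ($Y{\left(E \right)} = \left(E^{2} + E E\right) - 5 = \left(E^{2} + E^{2}\right) - 5 = 2 E^{2} - 5 = -5 + 2 E^{2}$)
$\left(3072640 + 2132448\right) + Y{\left(359 \right)} = \left(3072640 + 2132448\right) - \left(5 - 2 \cdot 359^{2}\right) = 5205088 + \left(-5 + 2 \cdot 128881\right) = 5205088 + \left(-5 + 257762\right) = 5205088 + 257757 = 5462845$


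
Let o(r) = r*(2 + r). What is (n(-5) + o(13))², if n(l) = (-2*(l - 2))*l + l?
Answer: 14400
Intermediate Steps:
n(l) = l + l*(4 - 2*l) (n(l) = (-2*(-2 + l))*l + l = (4 - 2*l)*l + l = l*(4 - 2*l) + l = l + l*(4 - 2*l))
(n(-5) + o(13))² = (-5*(5 - 2*(-5)) + 13*(2 + 13))² = (-5*(5 + 10) + 13*15)² = (-5*15 + 195)² = (-75 + 195)² = 120² = 14400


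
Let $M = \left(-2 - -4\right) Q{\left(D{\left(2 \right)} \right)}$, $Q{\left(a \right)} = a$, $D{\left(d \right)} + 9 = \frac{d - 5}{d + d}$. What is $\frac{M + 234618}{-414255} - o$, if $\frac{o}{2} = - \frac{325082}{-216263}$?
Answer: $- \frac{213379108817}{59725352710} \approx -3.5727$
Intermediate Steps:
$D{\left(d \right)} = -9 + \frac{-5 + d}{2 d}$ ($D{\left(d \right)} = -9 + \frac{d - 5}{d + d} = -9 + \frac{-5 + d}{2 d}$)
$o = \frac{650164}{216263}$ ($o = 2 \left(- \frac{325082}{-216263}\right) = 2 \left(\left(-325082\right) \left(- \frac{1}{216263}\right)\right) = 2 \cdot \frac{325082}{216263} = \frac{650164}{216263} \approx 3.0064$)
$M = - \frac{39}{2}$ ($M = \left(-2 - -4\right) \frac{-5 - 34}{2 \cdot 2} = \left(-2 + 4\right) \frac{1}{2} \cdot \frac{1}{2} \left(-5 - 34\right) = 2 \cdot \frac{1}{2} \cdot \frac{1}{2} \left(-39\right) = 2 \left(- \frac{39}{4}\right) = - \frac{39}{2} \approx -19.5$)
$\frac{M + 234618}{-414255} - o = \frac{- \frac{39}{2} + 234618}{-414255} - \frac{650164}{216263} = \frac{469197}{2} \left(- \frac{1}{414255}\right) - \frac{650164}{216263} = - \frac{156399}{276170} - \frac{650164}{216263} = - \frac{213379108817}{59725352710}$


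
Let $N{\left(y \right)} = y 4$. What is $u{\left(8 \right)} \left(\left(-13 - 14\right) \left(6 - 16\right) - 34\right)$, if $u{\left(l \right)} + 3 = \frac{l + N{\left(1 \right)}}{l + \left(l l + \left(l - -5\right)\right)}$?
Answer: $- \frac{57348}{85} \approx -674.68$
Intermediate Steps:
$N{\left(y \right)} = 4 y$
$u{\left(l \right)} = -3 + \frac{4 + l}{5 + l^{2} + 2 l}$ ($u{\left(l \right)} = -3 + \frac{l + 4 \cdot 1}{l + \left(l l + \left(l - -5\right)\right)} = -3 + \frac{l + 4}{l + \left(l^{2} + \left(l + 5\right)\right)} = -3 + \frac{4 + l}{l + \left(l^{2} + \left(5 + l\right)\right)} = -3 + \frac{4 + l}{l + \left(5 + l + l^{2}\right)} = -3 + \frac{4 + l}{5 + l^{2} + 2 l}$)
$u{\left(8 \right)} \left(\left(-13 - 14\right) \left(6 - 16\right) - 34\right) = \frac{-11 - 40 - 3 \cdot 8^{2}}{5 + 8^{2} + 2 \cdot 8} \left(\left(-13 - 14\right) \left(6 - 16\right) - 34\right) = \frac{-11 - 40 - 192}{5 + 64 + 16} \left(\left(-27\right) \left(-10\right) - 34\right) = \frac{-11 - 40 - 192}{85} \left(270 - 34\right) = \frac{1}{85} \left(-243\right) 236 = \left(- \frac{243}{85}\right) 236 = - \frac{57348}{85}$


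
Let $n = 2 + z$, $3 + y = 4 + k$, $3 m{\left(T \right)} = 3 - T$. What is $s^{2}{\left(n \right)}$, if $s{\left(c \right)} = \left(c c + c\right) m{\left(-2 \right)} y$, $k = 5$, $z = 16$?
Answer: $11696400$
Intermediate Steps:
$m{\left(T \right)} = 1 - \frac{T}{3}$ ($m{\left(T \right)} = \frac{3 - T}{3} = 1 - \frac{T}{3}$)
$y = 6$ ($y = -3 + \left(4 + 5\right) = -3 + 9 = 6$)
$n = 18$ ($n = 2 + 16 = 18$)
$s{\left(c \right)} = 10 c + 10 c^{2}$ ($s{\left(c \right)} = \left(c c + c\right) \left(1 - - \frac{2}{3}\right) 6 = \left(c^{2} + c\right) \left(1 + \frac{2}{3}\right) 6 = \left(c + c^{2}\right) \frac{5}{3} \cdot 6 = \left(\frac{5 c}{3} + \frac{5 c^{2}}{3}\right) 6 = 10 c + 10 c^{2}$)
$s^{2}{\left(n \right)} = \left(10 \cdot 18 \left(1 + 18\right)\right)^{2} = \left(10 \cdot 18 \cdot 19\right)^{2} = 3420^{2} = 11696400$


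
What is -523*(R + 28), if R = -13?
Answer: -7845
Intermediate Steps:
-523*(R + 28) = -523*(-13 + 28) = -523*15 = -7845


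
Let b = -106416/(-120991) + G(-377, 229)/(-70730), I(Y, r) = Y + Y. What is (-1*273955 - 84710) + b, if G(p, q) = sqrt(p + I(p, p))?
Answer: -43395130599/120991 - I*sqrt(1131)/70730 ≈ -3.5866e+5 - 0.00047548*I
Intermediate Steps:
I(Y, r) = 2*Y
G(p, q) = sqrt(3)*sqrt(p) (G(p, q) = sqrt(p + 2*p) = sqrt(3*p) = sqrt(3)*sqrt(p))
b = 106416/120991 - I*sqrt(1131)/70730 (b = -106416/(-120991) + (sqrt(3)*sqrt(-377))/(-70730) = -106416*(-1/120991) + (sqrt(3)*(I*sqrt(377)))*(-1/70730) = 106416/120991 + (I*sqrt(1131))*(-1/70730) = 106416/120991 - I*sqrt(1131)/70730 ≈ 0.87954 - 0.00047548*I)
(-1*273955 - 84710) + b = (-1*273955 - 84710) + (106416/120991 - I*sqrt(1131)/70730) = (-273955 - 84710) + (106416/120991 - I*sqrt(1131)/70730) = -358665 + (106416/120991 - I*sqrt(1131)/70730) = -43395130599/120991 - I*sqrt(1131)/70730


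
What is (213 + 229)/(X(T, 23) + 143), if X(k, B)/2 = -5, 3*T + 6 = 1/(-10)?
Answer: 442/133 ≈ 3.3233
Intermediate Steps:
T = -61/30 (T = -2 + (1/3)/(-10) = -2 + (1/3)*(-1/10) = -2 - 1/30 = -61/30 ≈ -2.0333)
X(k, B) = -10 (X(k, B) = 2*(-5) = -10)
(213 + 229)/(X(T, 23) + 143) = (213 + 229)/(-10 + 143) = 442/133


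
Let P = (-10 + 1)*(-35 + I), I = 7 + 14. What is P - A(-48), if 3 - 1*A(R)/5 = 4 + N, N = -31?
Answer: -24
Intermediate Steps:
I = 21
P = 126 (P = (-10 + 1)*(-35 + 21) = -9*(-14) = 126)
A(R) = 150 (A(R) = 15 - 5*(4 - 31) = 15 - 5*(-27) = 15 + 135 = 150)
P - A(-48) = 126 - 1*150 = 126 - 150 = -24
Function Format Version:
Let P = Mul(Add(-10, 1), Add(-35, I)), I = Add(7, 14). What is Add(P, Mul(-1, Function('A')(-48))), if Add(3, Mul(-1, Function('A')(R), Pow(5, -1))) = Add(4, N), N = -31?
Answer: -24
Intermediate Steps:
I = 21
P = 126 (P = Mul(Add(-10, 1), Add(-35, 21)) = Mul(-9, -14) = 126)
Function('A')(R) = 150 (Function('A')(R) = Add(15, Mul(-5, Add(4, -31))) = Add(15, Mul(-5, -27)) = Add(15, 135) = 150)
Add(P, Mul(-1, Function('A')(-48))) = Add(126, Mul(-1, 150)) = Add(126, -150) = -24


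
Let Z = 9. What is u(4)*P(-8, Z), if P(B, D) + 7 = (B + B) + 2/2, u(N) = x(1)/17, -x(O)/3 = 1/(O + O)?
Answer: 33/17 ≈ 1.9412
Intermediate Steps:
x(O) = -3/(2*O) (x(O) = -3/(O + O) = -3*1/(2*O) = -3/(2*O))
u(N) = -3/34 (u(N) = -3/2/1/17 = -3/2*1*(1/17) = -3/2*1/17 = -3/34)
P(B, D) = -6 + 2*B (P(B, D) = -7 + ((B + B) + 2/2) = -7 + (2*B + 2*(1/2)) = -7 + (2*B + 1) = -7 + (1 + 2*B) = -6 + 2*B)
u(4)*P(-8, Z) = -3*(-6 + 2*(-8))/34 = -3*(-6 - 16)/34 = -3/34*(-22) = 33/17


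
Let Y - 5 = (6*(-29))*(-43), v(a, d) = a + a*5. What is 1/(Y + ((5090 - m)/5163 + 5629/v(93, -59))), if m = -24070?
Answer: 960318/7205012135 ≈ 0.00013328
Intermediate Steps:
v(a, d) = 6*a (v(a, d) = a + 5*a = 6*a)
Y = 7487 (Y = 5 + (6*(-29))*(-43) = 5 - 174*(-43) = 5 + 7482 = 7487)
1/(Y + ((5090 - m)/5163 + 5629/v(93, -59))) = 1/(7487 + ((5090 - 1*(-24070))/5163 + 5629/((6*93)))) = 1/(7487 + ((5090 + 24070)*(1/5163) + 5629/558)) = 1/(7487 + (29160*(1/5163) + 5629*(1/558))) = 1/(7487 + (9720/1721 + 5629/558)) = 1/(7487 + 15111269/960318) = 1/(7205012135/960318) = 960318/7205012135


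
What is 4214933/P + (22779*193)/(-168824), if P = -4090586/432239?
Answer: -153795705187747315/345294545432 ≈ -4.4540e+5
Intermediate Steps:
P = -4090586/432239 (P = -4090586*1/432239 = -4090586/432239 ≈ -9.4637)
4214933/P + (22779*193)/(-168824) = 4214933/(-4090586/432239) + (22779*193)/(-168824) = 4214933*(-432239/4090586) + 4396347*(-1/168824) = -1821858424987/4090586 - 4396347/168824 = -153795705187747315/345294545432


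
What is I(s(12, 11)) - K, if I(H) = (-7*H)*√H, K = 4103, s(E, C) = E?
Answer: -4103 - 168*√3 ≈ -4394.0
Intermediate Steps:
I(H) = -7*H^(3/2)
I(s(12, 11)) - K = -168*√3 - 1*4103 = -168*√3 - 4103 = -4103 - 168*√3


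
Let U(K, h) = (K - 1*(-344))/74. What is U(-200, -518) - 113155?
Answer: -4186663/37 ≈ -1.1315e+5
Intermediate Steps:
U(K, h) = 172/37 + K/74 (U(K, h) = (K + 344)*(1/74) = (344 + K)*(1/74) = 172/37 + K/74)
U(-200, -518) - 113155 = (172/37 + (1/74)*(-200)) - 113155 = (172/37 - 100/37) - 113155 = 72/37 - 113155 = -4186663/37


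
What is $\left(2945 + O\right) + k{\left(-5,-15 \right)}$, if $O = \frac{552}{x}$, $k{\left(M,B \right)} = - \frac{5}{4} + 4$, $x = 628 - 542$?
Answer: $\frac{508117}{172} \approx 2954.2$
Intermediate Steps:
$x = 86$
$k{\left(M,B \right)} = \frac{11}{4}$ ($k{\left(M,B \right)} = \left(-5\right) \frac{1}{4} + 4 = - \frac{5}{4} + 4 = \frac{11}{4}$)
$O = \frac{276}{43}$ ($O = \frac{552}{86} = 552 \cdot \frac{1}{86} = \frac{276}{43} \approx 6.4186$)
$\left(2945 + O\right) + k{\left(-5,-15 \right)} = \left(2945 + \frac{276}{43}\right) + \frac{11}{4} = \frac{126911}{43} + \frac{11}{4} = \frac{508117}{172}$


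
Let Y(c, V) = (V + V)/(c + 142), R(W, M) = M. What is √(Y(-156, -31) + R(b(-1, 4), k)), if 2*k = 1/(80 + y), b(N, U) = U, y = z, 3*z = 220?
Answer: √45951010/3220 ≈ 2.1052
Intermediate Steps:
z = 220/3 (z = (⅓)*220 = 220/3 ≈ 73.333)
y = 220/3 ≈ 73.333
k = 3/920 (k = 1/(2*(80 + 220/3)) = 1/(2*(460/3)) = (½)*(3/460) = 3/920 ≈ 0.0032609)
Y(c, V) = 2*V/(142 + c) (Y(c, V) = (2*V)/(142 + c) = 2*V/(142 + c))
√(Y(-156, -31) + R(b(-1, 4), k)) = √(2*(-31)/(142 - 156) + 3/920) = √(2*(-31)/(-14) + 3/920) = √(2*(-31)*(-1/14) + 3/920) = √(31/7 + 3/920) = √(28541/6440) = √45951010/3220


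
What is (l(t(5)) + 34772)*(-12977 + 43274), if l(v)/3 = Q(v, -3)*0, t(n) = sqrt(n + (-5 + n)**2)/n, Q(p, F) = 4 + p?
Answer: 1053487284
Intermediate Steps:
t(n) = sqrt(n + (-5 + n)**2)/n
l(v) = 0 (l(v) = 3*((4 + v)*0) = 3*0 = 0)
(l(t(5)) + 34772)*(-12977 + 43274) = (0 + 34772)*(-12977 + 43274) = 34772*30297 = 1053487284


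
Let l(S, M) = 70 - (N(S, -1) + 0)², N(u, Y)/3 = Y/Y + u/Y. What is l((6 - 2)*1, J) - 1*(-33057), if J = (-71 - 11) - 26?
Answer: 33046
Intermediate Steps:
J = -108 (J = -82 - 26 = -108)
N(u, Y) = 3 + 3*u/Y (N(u, Y) = 3*(Y/Y + u/Y) = 3*(1 + u/Y) = 3 + 3*u/Y)
l(S, M) = 70 - (3 - 3*S)² (l(S, M) = 70 - ((3 + 3*S/(-1)) + 0)² = 70 - ((3 + 3*S*(-1)) + 0)² = 70 - ((3 - 3*S) + 0)² = 70 - (3 - 3*S)²)
l((6 - 2)*1, J) - 1*(-33057) = (70 - 9*(-1 + (6 - 2)*1)²) - 1*(-33057) = (70 - 9*(-1 + 4*1)²) + 33057 = (70 - 9*(-1 + 4)²) + 33057 = (70 - 9*3²) + 33057 = (70 - 9*9) + 33057 = (70 - 81) + 33057 = -11 + 33057 = 33046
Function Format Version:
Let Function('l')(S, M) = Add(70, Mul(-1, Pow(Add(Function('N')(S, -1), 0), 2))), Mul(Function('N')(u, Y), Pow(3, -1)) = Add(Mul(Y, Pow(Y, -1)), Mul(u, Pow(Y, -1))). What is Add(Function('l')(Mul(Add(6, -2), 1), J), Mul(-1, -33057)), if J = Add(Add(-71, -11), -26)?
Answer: 33046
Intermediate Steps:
J = -108 (J = Add(-82, -26) = -108)
Function('N')(u, Y) = Add(3, Mul(3, u, Pow(Y, -1))) (Function('N')(u, Y) = Mul(3, Add(Mul(Y, Pow(Y, -1)), Mul(u, Pow(Y, -1)))) = Mul(3, Add(1, Mul(u, Pow(Y, -1)))) = Add(3, Mul(3, u, Pow(Y, -1))))
Function('l')(S, M) = Add(70, Mul(-1, Pow(Add(3, Mul(-3, S)), 2))) (Function('l')(S, M) = Add(70, Mul(-1, Pow(Add(Add(3, Mul(3, S, Pow(-1, -1))), 0), 2))) = Add(70, Mul(-1, Pow(Add(Add(3, Mul(3, S, -1)), 0), 2))) = Add(70, Mul(-1, Pow(Add(Add(3, Mul(-3, S)), 0), 2))) = Add(70, Mul(-1, Pow(Add(3, Mul(-3, S)), 2))))
Add(Function('l')(Mul(Add(6, -2), 1), J), Mul(-1, -33057)) = Add(Add(70, Mul(-9, Pow(Add(-1, Mul(Add(6, -2), 1)), 2))), Mul(-1, -33057)) = Add(Add(70, Mul(-9, Pow(Add(-1, Mul(4, 1)), 2))), 33057) = Add(Add(70, Mul(-9, Pow(Add(-1, 4), 2))), 33057) = Add(Add(70, Mul(-9, Pow(3, 2))), 33057) = Add(Add(70, Mul(-9, 9)), 33057) = Add(Add(70, -81), 33057) = Add(-11, 33057) = 33046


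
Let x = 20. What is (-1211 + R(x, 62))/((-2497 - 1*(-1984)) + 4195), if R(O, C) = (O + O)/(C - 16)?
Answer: -27833/84686 ≈ -0.32866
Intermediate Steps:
R(O, C) = 2*O/(-16 + C) (R(O, C) = (2*O)/(-16 + C) = 2*O/(-16 + C))
(-1211 + R(x, 62))/((-2497 - 1*(-1984)) + 4195) = (-1211 + 2*20/(-16 + 62))/((-2497 - 1*(-1984)) + 4195) = (-1211 + 2*20/46)/((-2497 + 1984) + 4195) = (-1211 + 2*20*(1/46))/(-513 + 4195) = (-1211 + 20/23)/3682 = -27833/23*1/3682 = -27833/84686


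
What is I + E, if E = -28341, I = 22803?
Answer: -5538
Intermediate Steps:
I + E = 22803 - 28341 = -5538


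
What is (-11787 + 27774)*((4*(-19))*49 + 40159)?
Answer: 582486345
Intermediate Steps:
(-11787 + 27774)*((4*(-19))*49 + 40159) = 15987*(-76*49 + 40159) = 15987*(-3724 + 40159) = 15987*36435 = 582486345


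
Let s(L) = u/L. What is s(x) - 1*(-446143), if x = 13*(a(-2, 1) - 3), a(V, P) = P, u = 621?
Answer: 11599097/26 ≈ 4.4612e+5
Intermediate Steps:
x = -26 (x = 13*(1 - 3) = 13*(-2) = -26)
s(L) = 621/L
s(x) - 1*(-446143) = 621/(-26) - 1*(-446143) = 621*(-1/26) + 446143 = -621/26 + 446143 = 11599097/26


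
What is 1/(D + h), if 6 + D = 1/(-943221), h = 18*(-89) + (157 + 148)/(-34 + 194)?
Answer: -30183072/48476843327 ≈ -0.00062263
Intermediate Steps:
h = -51203/32 (h = -1602 + 305/160 = -1602 + 305*(1/160) = -1602 + 61/32 = -51203/32 ≈ -1600.1)
D = -5659327/943221 (D = -6 + 1/(-943221) = -6 - 1/943221 = -5659327/943221 ≈ -6.0000)
1/(D + h) = 1/(-5659327/943221 - 51203/32) = 1/(-48476843327/30183072) = -30183072/48476843327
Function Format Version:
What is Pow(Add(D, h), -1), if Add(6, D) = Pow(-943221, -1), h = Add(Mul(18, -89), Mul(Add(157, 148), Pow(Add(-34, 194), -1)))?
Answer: Rational(-30183072, 48476843327) ≈ -0.00062263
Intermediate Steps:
h = Rational(-51203, 32) (h = Add(-1602, Mul(305, Pow(160, -1))) = Add(-1602, Mul(305, Rational(1, 160))) = Add(-1602, Rational(61, 32)) = Rational(-51203, 32) ≈ -1600.1)
D = Rational(-5659327, 943221) (D = Add(-6, Pow(-943221, -1)) = Add(-6, Rational(-1, 943221)) = Rational(-5659327, 943221) ≈ -6.0000)
Pow(Add(D, h), -1) = Pow(Add(Rational(-5659327, 943221), Rational(-51203, 32)), -1) = Pow(Rational(-48476843327, 30183072), -1) = Rational(-30183072, 48476843327)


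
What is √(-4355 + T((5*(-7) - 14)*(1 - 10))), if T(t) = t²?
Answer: √190126 ≈ 436.03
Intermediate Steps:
√(-4355 + T((5*(-7) - 14)*(1 - 10))) = √(-4355 + ((5*(-7) - 14)*(1 - 10))²) = √(-4355 + ((-35 - 14)*(-9))²) = √(-4355 + (-49*(-9))²) = √(-4355 + 441²) = √(-4355 + 194481) = √190126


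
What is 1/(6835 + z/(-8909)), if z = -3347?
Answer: 8909/60896362 ≈ 0.00014630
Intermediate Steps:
1/(6835 + z/(-8909)) = 1/(6835 - 3347/(-8909)) = 1/(6835 - 3347*(-1/8909)) = 1/(6835 + 3347/8909) = 1/(60896362/8909) = 8909/60896362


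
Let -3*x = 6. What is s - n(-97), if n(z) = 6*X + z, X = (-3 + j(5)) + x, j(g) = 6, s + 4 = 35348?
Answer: 35435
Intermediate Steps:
s = 35344 (s = -4 + 35348 = 35344)
x = -2 (x = -⅓*6 = -2)
X = 1 (X = (-3 + 6) - 2 = 3 - 2 = 1)
n(z) = 6 + z (n(z) = 6*1 + z = 6 + z)
s - n(-97) = 35344 - (6 - 97) = 35344 - 1*(-91) = 35344 + 91 = 35435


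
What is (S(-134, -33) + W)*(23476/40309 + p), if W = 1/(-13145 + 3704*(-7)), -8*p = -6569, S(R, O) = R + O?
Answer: -5271432636981/38414477 ≈ -1.3723e+5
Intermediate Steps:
S(R, O) = O + R
p = 6569/8 (p = -⅛*(-6569) = 6569/8 ≈ 821.13)
W = -1/39073 (W = 1/(-13145 - 25928) = 1/(-39073) = -1/39073 ≈ -2.5593e-5)
(S(-134, -33) + W)*(23476/40309 + p) = ((-33 - 134) - 1/39073)*(23476/40309 + 6569/8) = (-167 - 1/39073)*(23476*(1/40309) + 6569/8) = -6525192*(23476/40309 + 6569/8)/39073 = -6525192/39073*264977629/322472 = -5271432636981/38414477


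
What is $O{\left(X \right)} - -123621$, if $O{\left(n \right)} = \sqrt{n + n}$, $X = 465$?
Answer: $123621 + \sqrt{930} \approx 1.2365 \cdot 10^{5}$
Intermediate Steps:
$O{\left(n \right)} = \sqrt{2} \sqrt{n}$ ($O{\left(n \right)} = \sqrt{2 n} = \sqrt{2} \sqrt{n}$)
$O{\left(X \right)} - -123621 = \sqrt{2} \sqrt{465} - -123621 = \sqrt{930} + 123621 = 123621 + \sqrt{930}$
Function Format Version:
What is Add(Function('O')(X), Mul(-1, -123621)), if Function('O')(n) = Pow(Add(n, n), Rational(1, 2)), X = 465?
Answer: Add(123621, Pow(930, Rational(1, 2))) ≈ 1.2365e+5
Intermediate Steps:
Function('O')(n) = Mul(Pow(2, Rational(1, 2)), Pow(n, Rational(1, 2))) (Function('O')(n) = Pow(Mul(2, n), Rational(1, 2)) = Mul(Pow(2, Rational(1, 2)), Pow(n, Rational(1, 2))))
Add(Function('O')(X), Mul(-1, -123621)) = Add(Mul(Pow(2, Rational(1, 2)), Pow(465, Rational(1, 2))), Mul(-1, -123621)) = Add(Pow(930, Rational(1, 2)), 123621) = Add(123621, Pow(930, Rational(1, 2)))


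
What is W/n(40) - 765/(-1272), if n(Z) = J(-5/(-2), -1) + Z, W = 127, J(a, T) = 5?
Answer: 65323/19080 ≈ 3.4236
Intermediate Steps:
n(Z) = 5 + Z
W/n(40) - 765/(-1272) = 127/(5 + 40) - 765/(-1272) = 127/45 - 765*(-1/1272) = 127*(1/45) + 255/424 = 127/45 + 255/424 = 65323/19080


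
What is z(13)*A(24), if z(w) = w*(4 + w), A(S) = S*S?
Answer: 127296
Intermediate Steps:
A(S) = S²
z(13)*A(24) = (13*(4 + 13))*24² = (13*17)*576 = 221*576 = 127296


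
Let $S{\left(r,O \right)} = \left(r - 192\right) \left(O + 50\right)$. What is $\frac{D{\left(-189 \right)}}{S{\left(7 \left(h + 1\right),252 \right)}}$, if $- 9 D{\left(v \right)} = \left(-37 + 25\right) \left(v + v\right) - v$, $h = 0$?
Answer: $\frac{105}{11174} \approx 0.0093968$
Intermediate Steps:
$S{\left(r,O \right)} = \left(-192 + r\right) \left(50 + O\right)$
$D{\left(v \right)} = \frac{25 v}{9}$ ($D{\left(v \right)} = - \frac{\left(-37 + 25\right) \left(v + v\right) - v}{9} = - \frac{- 12 \cdot 2 v - v}{9} = - \frac{- 24 v - v}{9} = - \frac{\left(-25\right) v}{9} = \frac{25 v}{9}$)
$\frac{D{\left(-189 \right)}}{S{\left(7 \left(h + 1\right),252 \right)}} = \frac{\frac{25}{9} \left(-189\right)}{-9600 - 48384 + 50 \cdot 7 \left(0 + 1\right) + 252 \cdot 7 \left(0 + 1\right)} = - \frac{525}{-9600 - 48384 + 50 \cdot 7 \cdot 1 + 252 \cdot 7 \cdot 1} = - \frac{525}{-9600 - 48384 + 50 \cdot 7 + 252 \cdot 7} = - \frac{525}{-9600 - 48384 + 350 + 1764} = - \frac{525}{-55870} = \left(-525\right) \left(- \frac{1}{55870}\right) = \frac{105}{11174}$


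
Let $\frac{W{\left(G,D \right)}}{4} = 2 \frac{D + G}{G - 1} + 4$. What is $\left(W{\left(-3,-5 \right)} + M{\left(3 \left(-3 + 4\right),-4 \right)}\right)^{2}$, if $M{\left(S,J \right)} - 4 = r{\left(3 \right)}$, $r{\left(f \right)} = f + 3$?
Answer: $1764$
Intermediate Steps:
$r{\left(f \right)} = 3 + f$
$M{\left(S,J \right)} = 10$ ($M{\left(S,J \right)} = 4 + \left(3 + 3\right) = 4 + 6 = 10$)
$W{\left(G,D \right)} = 16 + \frac{8 \left(D + G\right)}{-1 + G}$ ($W{\left(G,D \right)} = 4 \left(2 \frac{D + G}{G - 1} + 4\right) = 4 \left(2 \frac{D + G}{-1 + G} + 4\right) = 4 \left(\frac{2 \left(D + G\right)}{-1 + G} + 4\right) = 4 \left(4 + \frac{2 \left(D + G\right)}{-1 + G}\right) = 16 + \frac{8 \left(D + G\right)}{-1 + G}$)
$\left(W{\left(-3,-5 \right)} + M{\left(3 \left(-3 + 4\right),-4 \right)}\right)^{2} = \left(\frac{8 \left(-2 - 5 + 3 \left(-3\right)\right)}{-1 - 3} + 10\right)^{2} = \left(\frac{8 \left(-2 - 5 - 9\right)}{-4} + 10\right)^{2} = \left(8 \left(- \frac{1}{4}\right) \left(-16\right) + 10\right)^{2} = \left(32 + 10\right)^{2} = 42^{2} = 1764$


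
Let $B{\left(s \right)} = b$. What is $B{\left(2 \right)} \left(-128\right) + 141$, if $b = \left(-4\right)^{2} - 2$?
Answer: $-1651$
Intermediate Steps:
$b = 14$ ($b = 16 - 2 = 14$)
$B{\left(s \right)} = 14$
$B{\left(2 \right)} \left(-128\right) + 141 = 14 \left(-128\right) + 141 = -1792 + 141 = -1651$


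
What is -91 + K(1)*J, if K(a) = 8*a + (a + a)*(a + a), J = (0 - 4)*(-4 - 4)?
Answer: 293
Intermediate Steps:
J = 32 (J = -4*(-8) = 32)
K(a) = 4*a**2 + 8*a (K(a) = 8*a + (2*a)*(2*a) = 8*a + 4*a**2 = 4*a**2 + 8*a)
-91 + K(1)*J = -91 + (4*1*(2 + 1))*32 = -91 + (4*1*3)*32 = -91 + 12*32 = -91 + 384 = 293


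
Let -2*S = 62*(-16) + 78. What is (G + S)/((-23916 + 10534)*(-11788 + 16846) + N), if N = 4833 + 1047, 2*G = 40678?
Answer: -1733/5640023 ≈ -0.00030727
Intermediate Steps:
G = 20339 (G = (1/2)*40678 = 20339)
N = 5880
S = 457 (S = -(62*(-16) + 78)/2 = -(-992 + 78)/2 = -1/2*(-914) = 457)
(G + S)/((-23916 + 10534)*(-11788 + 16846) + N) = (20339 + 457)/((-23916 + 10534)*(-11788 + 16846) + 5880) = 20796/(-13382*5058 + 5880) = 20796/(-67686156 + 5880) = 20796/(-67680276) = 20796*(-1/67680276) = -1733/5640023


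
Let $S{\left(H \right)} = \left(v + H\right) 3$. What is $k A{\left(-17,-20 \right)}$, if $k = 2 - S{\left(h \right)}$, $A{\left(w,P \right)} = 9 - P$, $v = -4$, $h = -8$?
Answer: $1102$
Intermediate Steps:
$S{\left(H \right)} = -12 + 3 H$ ($S{\left(H \right)} = \left(-4 + H\right) 3 = -12 + 3 H$)
$k = 38$ ($k = 2 - \left(-12 + 3 \left(-8\right)\right) = 2 - \left(-12 - 24\right) = 2 - -36 = 2 + 36 = 38$)
$k A{\left(-17,-20 \right)} = 38 \left(9 - -20\right) = 38 \left(9 + 20\right) = 38 \cdot 29 = 1102$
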